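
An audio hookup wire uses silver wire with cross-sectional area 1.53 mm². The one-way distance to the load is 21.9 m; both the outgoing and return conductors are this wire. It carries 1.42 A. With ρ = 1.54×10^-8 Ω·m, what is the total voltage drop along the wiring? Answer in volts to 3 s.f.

0.626 V

A = 1.53 mm² = 1.530e-06 m²
Total conductor length (both ways) L = 2 × 21.9 = 43.8 m
R = ρL/A = (1.54×10^-8)(43.8)/(1.530e-06) = 0.4409 Ω
V = IR = 1.42 × 0.4409 = 0.626 V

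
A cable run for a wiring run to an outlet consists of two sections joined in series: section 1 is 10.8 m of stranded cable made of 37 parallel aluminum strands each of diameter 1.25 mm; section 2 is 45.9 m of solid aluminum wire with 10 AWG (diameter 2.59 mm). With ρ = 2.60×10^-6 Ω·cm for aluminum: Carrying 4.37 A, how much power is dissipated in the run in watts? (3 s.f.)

4.44 W

ρ = 2.60×10^-6 Ω·cm = 2.60×10^-8 Ω·m
Section 1: A_strand = π(6.2500e-04)² = 1.227e-06 m²; R₁ = ρL/(N·A_s) = (2.60×10^-8)(10.8)/(37×1.227e-06) = 0.006184 Ω
Section 2: A = π(2.59/2 mm)² = π(1.2950e-03 m)² = 5.269e-06 m²
R₂ = (2.60×10^-8)(45.9)/(5.269e-06) = 0.2265 Ω
R = R₁ + R₂ = 0.2327 Ω
P = I²R = (4.37)² × 0.2327 = 4.44 W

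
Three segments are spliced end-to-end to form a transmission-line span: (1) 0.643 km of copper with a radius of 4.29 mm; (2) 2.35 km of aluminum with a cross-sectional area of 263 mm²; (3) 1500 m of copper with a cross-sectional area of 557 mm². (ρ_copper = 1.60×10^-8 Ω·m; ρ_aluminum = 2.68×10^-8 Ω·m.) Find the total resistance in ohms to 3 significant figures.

Seg 1: A = πr² = π(4.2900e-03 m)² = 5.782e-05 m²
R_1 = (1.60×10^-8)(643)/(5.782e-05) = 0.1779 Ω
Seg 2: A = 263 mm² = 2.630e-04 m²
R_2 = (2.68×10^-8)(2350)/(2.630e-04) = 0.2395 Ω
Seg 3: A = 557 mm² = 5.570e-04 m²
R_3 = (1.60×10^-8)(1500)/(5.570e-04) = 0.04309 Ω
R_total = R_1 + R_2 + R_3 = 0.460 Ω

0.460 Ω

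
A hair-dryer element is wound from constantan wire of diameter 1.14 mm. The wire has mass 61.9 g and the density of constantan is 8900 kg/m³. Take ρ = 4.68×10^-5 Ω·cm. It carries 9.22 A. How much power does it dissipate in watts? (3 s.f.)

266 W

ρ = 4.68×10^-5 Ω·cm = 4.68×10^-7 Ω·m
A = π(d/2)² = π(5.7000e-04 m)² = 1.0207e-06 m²
L = m/(density·A) = 0.0619/(8900×1.0207e-06) = 6.814 m
R = ρL/A = (4.68×10^-7)(6.814)/(1.0207e-06) = 3.124 Ω
P = I²R = (9.22)² × 3.124 = 266 W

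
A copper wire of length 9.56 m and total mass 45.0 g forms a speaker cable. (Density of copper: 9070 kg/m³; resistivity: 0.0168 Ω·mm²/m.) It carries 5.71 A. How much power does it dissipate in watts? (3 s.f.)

ρ = 0.0168 Ω·mm²/m = 1.68×10^-8 Ω·m
A = m/(density·L) = 0.045/(9070×9.56) = 5.1898e-07 m²
R = ρL/A = (1.68×10^-8)(9.56)/(5.1898e-07) = 0.3095 Ω
P = I²R = (5.71)² × 0.3095 = 10.1 W

10.1 W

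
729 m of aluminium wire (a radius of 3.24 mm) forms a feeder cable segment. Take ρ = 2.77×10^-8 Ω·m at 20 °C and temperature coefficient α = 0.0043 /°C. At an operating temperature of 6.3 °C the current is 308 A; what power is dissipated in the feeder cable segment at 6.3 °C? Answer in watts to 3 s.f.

A = πr² = π(3.2400e-03 m)² = 3.298e-05 m²
R₍20₎ = ρL/A = (2.77×10^-8)(729)/(3.298e-05) = 0.6123 Ω
R₍6.3₎ = R₍20₎(1 + αΔT) = 0.6123 × (1 + 0.0043×-13.7) = 0.5762 Ω
P = I²R = (308)² × 0.5762 = 54700 W

54700 W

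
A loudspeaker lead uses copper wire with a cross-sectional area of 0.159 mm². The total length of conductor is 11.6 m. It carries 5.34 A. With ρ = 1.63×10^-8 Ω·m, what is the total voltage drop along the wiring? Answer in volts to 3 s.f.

6.35 V

A = 0.159 mm² = 1.590e-07 m²
R = ρL/A = (1.63×10^-8)(11.6)/(1.590e-07) = 1.189 Ω
V = IR = 5.34 × 1.189 = 6.35 V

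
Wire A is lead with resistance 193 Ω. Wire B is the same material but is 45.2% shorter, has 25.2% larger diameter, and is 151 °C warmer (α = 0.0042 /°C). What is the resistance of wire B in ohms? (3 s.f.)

110 Ω

R ∝ ρL/d² with ρ ∝ (1+αΔT), so R_B/R_A = (1 − 45.2/100) × (1 + 25.2/100)⁻² × (1 + 0.0042×151)
= 0.548 × 0.638 × 1.634 = 0.5713
R_B = 0.5713 × 193 = 110 Ω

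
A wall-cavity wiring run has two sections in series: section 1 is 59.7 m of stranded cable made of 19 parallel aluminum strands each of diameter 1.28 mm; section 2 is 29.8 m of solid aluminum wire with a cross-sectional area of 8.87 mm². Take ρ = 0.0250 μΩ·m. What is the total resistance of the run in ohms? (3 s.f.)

0.145 Ω

ρ = 0.0250 μΩ·m = 2.50×10^-8 Ω·m
Section 1: A_strand = π(6.4000e-04)² = 1.287e-06 m²; R₁ = ρL/(N·A_s) = (2.50×10^-8)(59.7)/(19×1.287e-06) = 0.06105 Ω
Section 2: A = 8.87 mm² = 8.870e-06 m²
R₂ = (2.50×10^-8)(29.8)/(8.870e-06) = 0.08399 Ω
R = R₁ + R₂ = 0.145 Ω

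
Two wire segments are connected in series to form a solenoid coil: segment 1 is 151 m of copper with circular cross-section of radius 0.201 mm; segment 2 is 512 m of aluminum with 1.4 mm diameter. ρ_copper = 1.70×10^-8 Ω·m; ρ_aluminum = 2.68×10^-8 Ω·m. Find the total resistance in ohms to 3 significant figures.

29.1 Ω

Segment 1: A = πr² = π(2.0100e-04 m)² = 1.269e-07 m²
R₁ = ρL/A = (1.70×10^-8)(151)/(1.269e-07) = 20.22 Ω
Segment 2: A = π(d/2)² = π(7.0000e-04 m)² = 1.539e-06 m²
R₂ = (2.68×10^-8)(512)/(1.539e-06) = 8.914 Ω
R = R₁ + R₂ = 29.1 Ω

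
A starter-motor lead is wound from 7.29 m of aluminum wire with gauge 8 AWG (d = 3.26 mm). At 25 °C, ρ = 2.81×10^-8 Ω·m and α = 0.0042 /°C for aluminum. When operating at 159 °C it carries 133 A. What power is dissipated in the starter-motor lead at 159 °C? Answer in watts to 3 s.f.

678 W

A = π(3.26/2 mm)² = π(1.6300e-03 m)² = 8.347e-06 m²
R₍25₎ = ρL/A = (2.81×10^-8)(7.29)/(8.347e-06) = 0.02454 Ω
R₍159₎ = R₍25₎(1 + αΔT) = 0.02454 × (1 + 0.0042×134) = 0.03835 Ω
P = I²R = (133)² × 0.03835 = 678 W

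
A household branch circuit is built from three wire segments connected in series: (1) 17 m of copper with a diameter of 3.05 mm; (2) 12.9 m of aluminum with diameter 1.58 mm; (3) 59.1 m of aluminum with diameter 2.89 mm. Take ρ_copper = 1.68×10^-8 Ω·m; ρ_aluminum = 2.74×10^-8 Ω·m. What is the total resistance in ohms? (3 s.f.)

Seg 1: A = π(d/2)² = π(1.5250e-03 m)² = 7.306e-06 m²
R_1 = (1.68×10^-8)(17)/(7.306e-06) = 0.03909 Ω
Seg 2: A = π(d/2)² = π(7.9000e-04 m)² = 1.961e-06 m²
R_2 = (2.74×10^-8)(12.9)/(1.961e-06) = 0.1803 Ω
Seg 3: A = π(d/2)² = π(1.4450e-03 m)² = 6.560e-06 m²
R_3 = (2.74×10^-8)(59.1)/(6.560e-06) = 0.2469 Ω
R_total = R_1 + R_2 + R_3 = 0.466 Ω

0.466 Ω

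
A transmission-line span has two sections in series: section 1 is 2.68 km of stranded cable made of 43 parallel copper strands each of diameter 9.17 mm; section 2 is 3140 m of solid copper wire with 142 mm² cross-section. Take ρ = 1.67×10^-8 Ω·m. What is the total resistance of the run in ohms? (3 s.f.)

Section 1: A_strand = π(4.5850e-03)² = 6.604e-05 m²; R₁ = ρL/(N·A_s) = (1.67×10^-8)(2680)/(43×6.604e-05) = 0.01576 Ω
Section 2: A = 142 mm² = 1.420e-04 m²
R₂ = (1.67×10^-8)(3140)/(1.420e-04) = 0.3693 Ω
R = R₁ + R₂ = 0.385 Ω

0.385 Ω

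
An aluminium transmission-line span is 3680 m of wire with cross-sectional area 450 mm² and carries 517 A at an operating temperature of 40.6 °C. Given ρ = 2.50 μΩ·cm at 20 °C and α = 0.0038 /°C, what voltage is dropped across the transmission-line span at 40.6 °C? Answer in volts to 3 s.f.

114 V

ρ = 2.50 μΩ·cm = 2.50×10^-8 Ω·m
A = 450 mm² = 4.500e-04 m²
R₍20₎ = ρL/A = (2.50×10^-8)(3680)/(4.500e-04) = 0.2044 Ω
R₍40.6₎ = R₍20₎(1 + αΔT) = 0.2044 × (1 + 0.0038×20.6) = 0.2204 Ω
V = IR = 517 × 0.2204 = 114 V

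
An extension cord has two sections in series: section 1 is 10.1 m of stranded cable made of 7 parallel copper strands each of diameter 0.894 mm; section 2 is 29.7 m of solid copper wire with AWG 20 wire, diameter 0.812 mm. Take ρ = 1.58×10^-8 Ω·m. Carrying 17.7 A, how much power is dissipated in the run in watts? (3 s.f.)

295 W

Section 1: A_strand = π(4.4700e-04)² = 6.277e-07 m²; R₁ = ρL/(N·A_s) = (1.58×10^-8)(10.1)/(7×6.277e-07) = 0.03632 Ω
Section 2: A = π(0.812/2 mm)² = π(4.0600e-04 m)² = 5.178e-07 m²
R₂ = (1.58×10^-8)(29.7)/(5.178e-07) = 0.9062 Ω
R = R₁ + R₂ = 0.9425 Ω
P = I²R = (17.7)² × 0.9425 = 295 W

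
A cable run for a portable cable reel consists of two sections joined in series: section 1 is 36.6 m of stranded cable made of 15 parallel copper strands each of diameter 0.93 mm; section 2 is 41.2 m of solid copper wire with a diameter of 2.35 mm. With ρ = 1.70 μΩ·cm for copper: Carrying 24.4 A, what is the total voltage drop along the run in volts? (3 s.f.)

5.43 V

ρ = 1.70 μΩ·cm = 1.70×10^-8 Ω·m
Section 1: A_strand = π(4.6500e-04)² = 6.793e-07 m²; R₁ = ρL/(N·A_s) = (1.70×10^-8)(36.6)/(15×6.793e-07) = 0.06106 Ω
Section 2: A = π(d/2)² = π(1.1750e-03 m)² = 4.337e-06 m²
R₂ = (1.70×10^-8)(41.2)/(4.337e-06) = 0.1615 Ω
R = R₁ + R₂ = 0.2225 Ω
V = IR = 24.4 × 0.2225 = 5.43 V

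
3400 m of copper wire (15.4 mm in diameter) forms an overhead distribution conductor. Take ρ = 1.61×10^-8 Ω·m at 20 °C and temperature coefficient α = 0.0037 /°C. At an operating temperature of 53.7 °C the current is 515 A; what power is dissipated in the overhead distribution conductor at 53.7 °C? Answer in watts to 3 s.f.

A = π(d/2)² = π(7.7000e-03 m)² = 1.863e-04 m²
R₍20₎ = ρL/A = (1.61×10^-8)(3400)/(1.863e-04) = 0.2939 Ω
R₍53.7₎ = R₍20₎(1 + αΔT) = 0.2939 × (1 + 0.0037×33.7) = 0.3305 Ω
P = I²R = (515)² × 0.3305 = 87700 W

87700 W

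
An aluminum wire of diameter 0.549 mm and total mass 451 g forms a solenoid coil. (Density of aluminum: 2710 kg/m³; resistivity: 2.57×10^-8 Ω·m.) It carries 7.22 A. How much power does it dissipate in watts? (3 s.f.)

A = π(d/2)² = π(2.7450e-04 m)² = 2.3672e-07 m²
L = m/(density·A) = 0.451/(2710×2.3672e-07) = 703 m
R = ρL/A = (2.57×10^-8)(703)/(2.3672e-07) = 76.33 Ω
P = I²R = (7.22)² × 76.33 = 3980 W

3980 W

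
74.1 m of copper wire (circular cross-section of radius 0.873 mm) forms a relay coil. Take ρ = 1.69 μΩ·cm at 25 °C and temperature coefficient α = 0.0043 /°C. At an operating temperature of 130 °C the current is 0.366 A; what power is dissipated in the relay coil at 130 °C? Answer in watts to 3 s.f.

ρ = 1.69 μΩ·cm = 1.69×10^-8 Ω·m
A = πr² = π(8.7300e-04 m)² = 2.394e-06 m²
R₍25₎ = ρL/A = (1.69×10^-8)(74.1)/(2.394e-06) = 0.523 Ω
R₍130₎ = R₍25₎(1 + αΔT) = 0.523 × (1 + 0.0043×105) = 0.7592 Ω
P = I²R = (0.366)² × 0.7592 = 0.102 W

0.102 W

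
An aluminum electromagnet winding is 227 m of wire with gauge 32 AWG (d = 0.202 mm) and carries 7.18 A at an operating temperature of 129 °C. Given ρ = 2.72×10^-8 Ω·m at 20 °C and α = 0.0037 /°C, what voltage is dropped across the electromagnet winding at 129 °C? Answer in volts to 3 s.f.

A = π(0.202/2 mm)² = π(1.0100e-04 m)² = 3.205e-08 m²
R₍20₎ = ρL/A = (2.72×10^-8)(227)/(3.205e-08) = 192.7 Ω
R₍129₎ = R₍20₎(1 + αΔT) = 192.7 × (1 + 0.0037×109) = 270.4 Ω
V = IR = 7.18 × 270.4 = 1940 V

1940 V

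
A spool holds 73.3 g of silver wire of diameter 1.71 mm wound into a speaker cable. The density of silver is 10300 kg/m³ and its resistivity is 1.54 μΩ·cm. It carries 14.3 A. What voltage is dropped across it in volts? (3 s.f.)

0.297 V

ρ = 1.54 μΩ·cm = 1.54×10^-8 Ω·m
A = π(d/2)² = π(8.5500e-04 m)² = 2.2966e-06 m²
L = m/(density·A) = 0.0733/(10300×2.2966e-06) = 3.099 m
R = ρL/A = (1.54×10^-8)(3.099)/(2.2966e-06) = 0.02078 Ω
V = IR = 14.3 × 0.02078 = 0.297 V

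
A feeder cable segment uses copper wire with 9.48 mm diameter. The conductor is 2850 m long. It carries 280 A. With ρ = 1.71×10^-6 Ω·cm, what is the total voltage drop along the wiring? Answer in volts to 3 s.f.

ρ = 1.71×10^-6 Ω·cm = 1.71×10^-8 Ω·m
A = π(d/2)² = π(4.7400e-03 m)² = 7.058e-05 m²
R = ρL/A = (1.71×10^-8)(2850)/(7.058e-05) = 0.6905 Ω
V = IR = 280 × 0.6905 = 193 V

193 V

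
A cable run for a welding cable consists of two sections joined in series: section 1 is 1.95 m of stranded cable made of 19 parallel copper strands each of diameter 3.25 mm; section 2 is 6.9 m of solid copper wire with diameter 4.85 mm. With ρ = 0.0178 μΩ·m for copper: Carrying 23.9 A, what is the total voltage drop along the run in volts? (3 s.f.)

ρ = 0.0178 μΩ·m = 1.78×10^-8 Ω·m
Section 1: A_strand = π(1.6250e-03)² = 8.296e-06 m²; R₁ = ρL/(N·A_s) = (1.78×10^-8)(1.95)/(19×8.296e-06) = 2.202×10^-4 Ω
Section 2: A = π(d/2)² = π(2.4250e-03 m)² = 1.847e-05 m²
R₂ = (1.78×10^-8)(6.9)/(1.847e-05) = 0.006648 Ω
R = R₁ + R₂ = 0.006868 Ω
V = IR = 23.9 × 0.006868 = 0.164 V

0.164 V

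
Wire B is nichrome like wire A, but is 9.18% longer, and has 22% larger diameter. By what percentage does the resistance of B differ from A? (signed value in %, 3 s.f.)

R ∝ L/d², so R_B/R_A = (1 + 9.18/100) × (1 + 22/100)⁻²
= 1.092 × 0.6719 = 0.7335
(R_B − R_A)/R_A = 0.7335 − 1 = -26.6%

-26.6%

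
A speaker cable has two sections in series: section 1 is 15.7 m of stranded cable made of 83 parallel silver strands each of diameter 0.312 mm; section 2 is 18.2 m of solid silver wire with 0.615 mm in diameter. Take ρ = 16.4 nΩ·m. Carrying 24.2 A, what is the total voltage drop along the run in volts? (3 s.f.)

ρ = 16.4 nΩ·m = 1.64×10^-8 Ω·m
Section 1: A_strand = π(1.5600e-04)² = 7.645e-08 m²; R₁ = ρL/(N·A_s) = (1.64×10^-8)(15.7)/(83×7.645e-08) = 0.04058 Ω
Section 2: A = π(d/2)² = π(3.0750e-04 m)² = 2.971e-07 m²
R₂ = (1.64×10^-8)(18.2)/(2.971e-07) = 1.005 Ω
R = R₁ + R₂ = 1.045 Ω
V = IR = 24.2 × 1.045 = 25.3 V

25.3 V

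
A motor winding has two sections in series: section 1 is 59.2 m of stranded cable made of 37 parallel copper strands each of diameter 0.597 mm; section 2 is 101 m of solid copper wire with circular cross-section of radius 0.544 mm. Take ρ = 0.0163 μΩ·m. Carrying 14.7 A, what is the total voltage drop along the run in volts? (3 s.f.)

27.4 V

ρ = 0.0163 μΩ·m = 1.63×10^-8 Ω·m
Section 1: A_strand = π(2.9850e-04)² = 2.799e-07 m²; R₁ = ρL/(N·A_s) = (1.63×10^-8)(59.2)/(37×2.799e-07) = 0.09317 Ω
Section 2: A = πr² = π(5.4400e-04 m)² = 9.297e-07 m²
R₂ = (1.63×10^-8)(101)/(9.297e-07) = 1.771 Ω
R = R₁ + R₂ = 1.864 Ω
V = IR = 14.7 × 1.864 = 27.4 V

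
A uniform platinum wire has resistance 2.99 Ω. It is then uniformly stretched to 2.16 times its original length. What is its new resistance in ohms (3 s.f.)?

14.0 Ω

Volume constant ⇒ A' = A/k with k = 2.16. R' = ρ(kL)/(A/k) = k²R.
R' = 4.666 × 2.99 = 14.0 Ω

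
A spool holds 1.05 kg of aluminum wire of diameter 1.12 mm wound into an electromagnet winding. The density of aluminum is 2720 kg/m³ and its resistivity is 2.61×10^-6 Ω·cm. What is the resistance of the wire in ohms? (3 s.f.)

10.4 Ω

ρ = 2.61×10^-6 Ω·cm = 2.61×10^-8 Ω·m
A = π(d/2)² = π(5.6000e-04 m)² = 9.8520e-07 m²
L = m/(density·A) = 1.05/(2720×9.8520e-07) = 391.8 m
R = ρL/A = (2.61×10^-8)(391.8)/(9.8520e-07) = 10.4 Ω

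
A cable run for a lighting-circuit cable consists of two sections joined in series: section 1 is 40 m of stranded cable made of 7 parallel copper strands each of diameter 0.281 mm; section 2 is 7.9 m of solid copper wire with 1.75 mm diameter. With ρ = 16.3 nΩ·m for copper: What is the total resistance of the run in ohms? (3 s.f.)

1.56 Ω

ρ = 16.3 nΩ·m = 1.63×10^-8 Ω·m
Section 1: A_strand = π(1.4050e-04)² = 6.202e-08 m²; R₁ = ρL/(N·A_s) = (1.63×10^-8)(40)/(7×6.202e-08) = 1.502 Ω
Section 2: A = π(d/2)² = π(8.7500e-04 m)² = 2.405e-06 m²
R₂ = (1.63×10^-8)(7.9)/(2.405e-06) = 0.05354 Ω
R = R₁ + R₂ = 1.56 Ω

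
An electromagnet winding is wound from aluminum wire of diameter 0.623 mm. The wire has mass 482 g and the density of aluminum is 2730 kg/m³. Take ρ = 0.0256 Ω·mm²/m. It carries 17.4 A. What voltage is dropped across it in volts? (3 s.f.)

846 V

ρ = 0.0256 Ω·mm²/m = 2.56×10^-8 Ω·m
A = π(d/2)² = π(3.1150e-04 m)² = 3.0484e-07 m²
L = m/(density·A) = 0.482/(2730×3.0484e-07) = 579.2 m
R = ρL/A = (2.56×10^-8)(579.2)/(3.0484e-07) = 48.64 Ω
V = IR = 17.4 × 48.64 = 846 V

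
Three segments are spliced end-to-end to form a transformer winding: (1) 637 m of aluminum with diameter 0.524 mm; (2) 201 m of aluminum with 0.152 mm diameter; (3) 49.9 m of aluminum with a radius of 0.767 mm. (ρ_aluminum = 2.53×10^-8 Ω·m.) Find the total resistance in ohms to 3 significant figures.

Seg 1: A = π(d/2)² = π(2.6200e-04 m)² = 2.157e-07 m²
R_1 = (2.53×10^-8)(637)/(2.157e-07) = 74.73 Ω
Seg 2: A = π(d/2)² = π(7.6000e-05 m)² = 1.815e-08 m²
R_2 = (2.53×10^-8)(201)/(1.815e-08) = 280.2 Ω
Seg 3: A = πr² = π(7.6700e-04 m)² = 1.848e-06 m²
R_3 = (2.53×10^-8)(49.9)/(1.848e-06) = 0.6831 Ω
R_total = R_1 + R_2 + R_3 = 356 Ω

356 Ω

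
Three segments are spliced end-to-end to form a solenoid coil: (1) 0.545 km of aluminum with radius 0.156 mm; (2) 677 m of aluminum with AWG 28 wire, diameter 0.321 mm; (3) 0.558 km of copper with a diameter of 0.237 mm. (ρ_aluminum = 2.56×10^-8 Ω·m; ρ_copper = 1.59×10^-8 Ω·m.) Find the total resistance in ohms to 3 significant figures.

598 Ω

Seg 1: A = πr² = π(1.5600e-04 m)² = 7.645e-08 m²
R_1 = (2.56×10^-8)(545)/(7.645e-08) = 182.5 Ω
Seg 2: A = π(0.321/2 mm)² = π(1.6050e-04 m)² = 8.093e-08 m²
R_2 = (2.56×10^-8)(677)/(8.093e-08) = 214.2 Ω
Seg 3: A = π(d/2)² = π(1.1850e-04 m)² = 4.412e-08 m²
R_3 = (1.59×10^-8)(558)/(4.412e-08) = 201.1 Ω
R_total = R_1 + R_2 + R_3 = 598 Ω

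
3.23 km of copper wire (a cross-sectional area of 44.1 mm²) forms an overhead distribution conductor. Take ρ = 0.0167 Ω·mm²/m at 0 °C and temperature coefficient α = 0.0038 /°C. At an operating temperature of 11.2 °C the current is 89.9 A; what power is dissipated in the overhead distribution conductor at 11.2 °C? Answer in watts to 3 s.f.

ρ = 0.0167 Ω·mm²/m = 1.67×10^-8 Ω·m
A = 44.1 mm² = 4.410e-05 m²
R₍0₎ = ρL/A = (1.67×10^-8)(3230)/(4.410e-05) = 1.223 Ω
R₍11.2₎ = R₍0₎(1 + αΔT) = 1.223 × (1 + 0.0038×11.2) = 1.275 Ω
P = I²R = (89.9)² × 1.275 = 10300 W

10300 W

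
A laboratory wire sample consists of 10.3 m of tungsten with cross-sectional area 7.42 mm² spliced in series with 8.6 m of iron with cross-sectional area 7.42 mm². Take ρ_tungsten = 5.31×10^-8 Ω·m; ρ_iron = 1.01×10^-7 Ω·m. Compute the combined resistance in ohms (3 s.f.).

Segment 1: A = 7.42 mm² = 7.420e-06 m²
R₁ = ρL/A = (5.31×10^-8)(10.3)/(7.420e-06) = 0.07371 Ω
R₂ = (1.01×10^-7)(8.6)/(7.420e-06) = 0.1171 Ω
R = R₁ + R₂ = 0.191 Ω

0.191 Ω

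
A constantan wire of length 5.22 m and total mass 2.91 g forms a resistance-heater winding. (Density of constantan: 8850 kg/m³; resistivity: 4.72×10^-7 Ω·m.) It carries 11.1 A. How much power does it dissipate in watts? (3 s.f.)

A = m/(density·L) = 0.00291/(8850×5.22) = 6.2991e-08 m²
R = ρL/A = (4.72×10^-7)(5.22)/(6.2991e-08) = 39.11 Ω
P = I²R = (11.1)² × 39.11 = 4820 W

4820 W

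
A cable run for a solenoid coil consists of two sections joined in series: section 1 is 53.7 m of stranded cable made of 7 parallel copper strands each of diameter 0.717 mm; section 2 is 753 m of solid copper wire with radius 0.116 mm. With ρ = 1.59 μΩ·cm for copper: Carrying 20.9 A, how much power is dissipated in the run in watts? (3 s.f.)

ρ = 1.59 μΩ·cm = 1.59×10^-8 Ω·m
Section 1: A_strand = π(3.5850e-04)² = 4.038e-07 m²; R₁ = ρL/(N·A_s) = (1.59×10^-8)(53.7)/(7×4.038e-07) = 0.3021 Ω
Section 2: A = πr² = π(1.1600e-04 m)² = 4.227e-08 m²
R₂ = (1.59×10^-8)(753)/(4.227e-08) = 283.2 Ω
R = R₁ + R₂ = 283.5 Ω
P = I²R = (20.9)² × 283.5 = 1.24×10^5 W

1.24×10^5 W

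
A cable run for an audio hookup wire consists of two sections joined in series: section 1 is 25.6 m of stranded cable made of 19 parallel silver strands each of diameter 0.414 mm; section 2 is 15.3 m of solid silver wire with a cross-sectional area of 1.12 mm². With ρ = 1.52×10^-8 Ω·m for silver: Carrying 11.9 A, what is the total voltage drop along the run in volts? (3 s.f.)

4.28 V

Section 1: A_strand = π(2.0700e-04)² = 1.346e-07 m²; R₁ = ρL/(N·A_s) = (1.52×10^-8)(25.6)/(19×1.346e-07) = 0.1521 Ω
Section 2: A = 1.12 mm² = 1.120e-06 m²
R₂ = (1.52×10^-8)(15.3)/(1.120e-06) = 0.2076 Ω
R = R₁ + R₂ = 0.3598 Ω
V = IR = 11.9 × 0.3598 = 4.28 V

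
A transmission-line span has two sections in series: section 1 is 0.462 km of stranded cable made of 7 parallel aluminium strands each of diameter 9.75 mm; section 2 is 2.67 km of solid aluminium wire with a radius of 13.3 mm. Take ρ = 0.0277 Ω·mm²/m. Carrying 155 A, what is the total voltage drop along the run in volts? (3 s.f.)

24.4 V

ρ = 0.0277 Ω·mm²/m = 2.77×10^-8 Ω·m
Section 1: A_strand = π(4.8750e-03)² = 7.466e-05 m²; R₁ = ρL/(N·A_s) = (2.77×10^-8)(462)/(7×7.466e-05) = 0.02449 Ω
Section 2: A = πr² = π(1.3300e-02 m)² = 5.557e-04 m²
R₂ = (2.77×10^-8)(2670)/(5.557e-04) = 0.1331 Ω
R = R₁ + R₂ = 0.1576 Ω
V = IR = 155 × 0.1576 = 24.4 V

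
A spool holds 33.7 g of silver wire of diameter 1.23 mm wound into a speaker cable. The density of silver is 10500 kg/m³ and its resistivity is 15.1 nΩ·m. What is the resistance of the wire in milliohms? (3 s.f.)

34.3 mΩ

ρ = 15.1 nΩ·m = 1.51×10^-8 Ω·m
A = π(d/2)² = π(6.1500e-04 m)² = 1.1882e-06 m²
L = m/(density·A) = 0.0337/(10500×1.1882e-06) = 2.701 m
R = ρL/A = (1.51×10^-8)(2.701)/(1.1882e-06) = 34.3 mΩ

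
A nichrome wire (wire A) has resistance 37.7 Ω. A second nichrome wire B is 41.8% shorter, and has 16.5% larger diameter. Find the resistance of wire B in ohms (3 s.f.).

16.2 Ω

R ∝ L/d², so R_B/R_A = (1 − 41.8/100) × (1 + 16.5/100)⁻²
= 0.582 × 0.7368 = 0.4288
R_B = 0.4288 × 37.7 = 16.2 Ω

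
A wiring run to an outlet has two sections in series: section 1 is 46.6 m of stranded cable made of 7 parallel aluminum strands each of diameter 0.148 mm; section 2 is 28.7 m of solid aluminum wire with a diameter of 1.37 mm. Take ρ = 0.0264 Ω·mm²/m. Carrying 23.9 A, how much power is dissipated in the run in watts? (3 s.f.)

6130 W

ρ = 0.0264 Ω·mm²/m = 2.64×10^-8 Ω·m
Section 1: A_strand = π(7.4000e-05)² = 1.720e-08 m²; R₁ = ρL/(N·A_s) = (2.64×10^-8)(46.6)/(7×1.720e-08) = 10.22 Ω
Section 2: A = π(d/2)² = π(6.8500e-04 m)² = 1.474e-06 m²
R₂ = (2.64×10^-8)(28.7)/(1.474e-06) = 0.514 Ω
R = R₁ + R₂ = 10.73 Ω
P = I²R = (23.9)² × 10.73 = 6130 W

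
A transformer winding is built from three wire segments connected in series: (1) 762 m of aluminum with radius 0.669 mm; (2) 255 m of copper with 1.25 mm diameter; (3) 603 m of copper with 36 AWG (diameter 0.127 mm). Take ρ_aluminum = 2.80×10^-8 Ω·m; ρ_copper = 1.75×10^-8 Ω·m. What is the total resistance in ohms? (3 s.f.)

Seg 1: A = πr² = π(6.6900e-04 m)² = 1.406e-06 m²
R_1 = (2.80×10^-8)(762)/(1.406e-06) = 15.17 Ω
Seg 2: A = π(d/2)² = π(6.2500e-04 m)² = 1.227e-06 m²
R_2 = (1.75×10^-8)(255)/(1.227e-06) = 3.636 Ω
Seg 3: A = π(0.127/2 mm)² = π(6.3500e-05 m)² = 1.267e-08 m²
R_3 = (1.75×10^-8)(603)/(1.267e-08) = 833 Ω
R_total = R_1 + R_2 + R_3 = 852 Ω

852 Ω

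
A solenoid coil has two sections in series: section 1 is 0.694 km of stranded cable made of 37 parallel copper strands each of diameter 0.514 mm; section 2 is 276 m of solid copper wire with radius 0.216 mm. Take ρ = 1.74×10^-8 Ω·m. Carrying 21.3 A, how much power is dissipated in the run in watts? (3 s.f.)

15600 W

Section 1: A_strand = π(2.5700e-04)² = 2.075e-07 m²; R₁ = ρL/(N·A_s) = (1.74×10^-8)(694)/(37×2.075e-07) = 1.573 Ω
Section 2: A = πr² = π(2.1600e-04 m)² = 1.466e-07 m²
R₂ = (1.74×10^-8)(276)/(1.466e-07) = 32.76 Ω
R = R₁ + R₂ = 34.34 Ω
P = I²R = (21.3)² × 34.34 = 15600 W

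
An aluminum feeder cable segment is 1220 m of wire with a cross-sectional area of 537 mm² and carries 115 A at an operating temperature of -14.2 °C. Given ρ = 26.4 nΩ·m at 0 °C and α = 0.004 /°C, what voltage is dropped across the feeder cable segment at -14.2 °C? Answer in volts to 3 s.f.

ρ = 26.4 nΩ·m = 2.64×10^-8 Ω·m
A = 537 mm² = 5.370e-04 m²
R₍0₎ = ρL/A = (2.64×10^-8)(1220)/(5.370e-04) = 0.05998 Ω
R₍-14.2₎ = R₍0₎(1 + αΔT) = 0.05998 × (1 + 0.004×-14.2) = 0.05657 Ω
V = IR = 115 × 0.05657 = 6.51 V

6.51 V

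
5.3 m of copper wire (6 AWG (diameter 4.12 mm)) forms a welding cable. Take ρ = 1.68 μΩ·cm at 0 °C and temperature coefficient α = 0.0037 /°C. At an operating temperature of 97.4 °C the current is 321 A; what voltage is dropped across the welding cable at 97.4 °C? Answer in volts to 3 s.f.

2.92 V

ρ = 1.68 μΩ·cm = 1.68×10^-8 Ω·m
A = π(4.12/2 mm)² = π(2.0600e-03 m)² = 1.333e-05 m²
R₍0₎ = ρL/A = (1.68×10^-8)(5.3)/(1.333e-05) = 0.006679 Ω
R₍97.4₎ = R₍0₎(1 + αΔT) = 0.006679 × (1 + 0.0037×97.4) = 0.009086 Ω
V = IR = 321 × 0.009086 = 2.92 V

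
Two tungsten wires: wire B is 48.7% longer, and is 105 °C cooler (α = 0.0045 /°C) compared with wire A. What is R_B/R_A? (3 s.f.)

0.784

R ∝ ρL/d² with ρ ∝ (1+αΔT), so R_B/R_A = (1 + 48.7/100) × (1 − 0.0045×105)
= 1.487 × 0.5275 = 0.784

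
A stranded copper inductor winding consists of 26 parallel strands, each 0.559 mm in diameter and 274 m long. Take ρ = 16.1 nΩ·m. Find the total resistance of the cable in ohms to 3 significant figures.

0.691 Ω

ρ = 16.1 nΩ·m = 1.61×10^-8 Ω·m
A_strand = π(2.7950e-04 m)² = 2.454e-07 m²
R_strand = ρL/A = (1.61×10^-8)(274)/(2.454e-07) = 17.97 Ω
R_total = R_strand/N = 17.97/26 = 0.691 Ω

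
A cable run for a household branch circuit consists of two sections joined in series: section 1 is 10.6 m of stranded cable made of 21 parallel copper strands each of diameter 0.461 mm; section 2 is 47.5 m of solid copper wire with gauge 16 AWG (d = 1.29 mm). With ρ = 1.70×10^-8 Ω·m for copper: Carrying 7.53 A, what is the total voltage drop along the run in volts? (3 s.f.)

5.04 V

Section 1: A_strand = π(2.3050e-04)² = 1.669e-07 m²; R₁ = ρL/(N·A_s) = (1.70×10^-8)(10.6)/(21×1.669e-07) = 0.05141 Ω
Section 2: A = π(1.29/2 mm)² = π(6.4500e-04 m)² = 1.307e-06 m²
R₂ = (1.70×10^-8)(47.5)/(1.307e-06) = 0.6178 Ω
R = R₁ + R₂ = 0.6692 Ω
V = IR = 7.53 × 0.6692 = 5.04 V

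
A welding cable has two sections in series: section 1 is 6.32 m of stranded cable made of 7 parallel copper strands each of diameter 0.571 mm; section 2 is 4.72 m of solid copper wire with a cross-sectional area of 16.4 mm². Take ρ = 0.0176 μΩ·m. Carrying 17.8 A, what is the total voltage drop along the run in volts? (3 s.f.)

1.19 V

ρ = 0.0176 μΩ·m = 1.76×10^-8 Ω·m
Section 1: A_strand = π(2.8550e-04)² = 2.561e-07 m²; R₁ = ρL/(N·A_s) = (1.76×10^-8)(6.32)/(7×2.561e-07) = 0.06205 Ω
Section 2: A = 16.4 mm² = 1.640e-05 m²
R₂ = (1.76×10^-8)(4.72)/(1.640e-05) = 0.005065 Ω
R = R₁ + R₂ = 0.06712 Ω
V = IR = 17.8 × 0.06712 = 1.19 V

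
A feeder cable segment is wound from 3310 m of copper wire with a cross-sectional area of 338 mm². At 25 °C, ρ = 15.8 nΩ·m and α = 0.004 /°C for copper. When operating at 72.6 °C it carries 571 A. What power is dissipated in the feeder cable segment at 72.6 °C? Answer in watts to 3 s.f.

60100 W

ρ = 15.8 nΩ·m = 1.58×10^-8 Ω·m
A = 338 mm² = 3.380e-04 m²
R₍25₎ = ρL/A = (1.58×10^-8)(3310)/(3.380e-04) = 0.1547 Ω
R₍72.6₎ = R₍25₎(1 + αΔT) = 0.1547 × (1 + 0.004×47.6) = 0.1842 Ω
P = I²R = (571)² × 0.1842 = 60100 W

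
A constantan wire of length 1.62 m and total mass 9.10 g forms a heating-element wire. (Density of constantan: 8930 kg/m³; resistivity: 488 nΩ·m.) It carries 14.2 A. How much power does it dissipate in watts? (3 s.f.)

ρ = 488 nΩ·m = 4.88×10^-7 Ω·m
A = m/(density·L) = 0.0091/(8930×1.62) = 6.2904e-07 m²
R = ρL/A = (4.88×10^-7)(1.62)/(6.2904e-07) = 1.257 Ω
P = I²R = (14.2)² × 1.257 = 253 W

253 W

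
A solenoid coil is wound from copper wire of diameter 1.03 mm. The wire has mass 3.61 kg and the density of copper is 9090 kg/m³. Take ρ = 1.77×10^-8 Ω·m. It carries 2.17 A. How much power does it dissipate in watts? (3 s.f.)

47.7 W

A = π(d/2)² = π(5.1500e-04 m)² = 8.3323e-07 m²
L = m/(density·A) = 3.61/(9090×8.3323e-07) = 476.6 m
R = ρL/A = (1.77×10^-8)(476.6)/(8.3323e-07) = 10.12 Ω
P = I²R = (2.17)² × 10.12 = 47.7 W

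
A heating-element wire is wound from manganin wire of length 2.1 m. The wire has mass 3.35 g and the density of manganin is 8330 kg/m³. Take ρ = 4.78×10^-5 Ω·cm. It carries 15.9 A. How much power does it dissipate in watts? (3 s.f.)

ρ = 4.78×10^-5 Ω·cm = 4.78×10^-7 Ω·m
A = m/(density·L) = 0.00335/(8330×2.1) = 1.9151e-07 m²
R = ρL/A = (4.78×10^-7)(2.1)/(1.9151e-07) = 5.242 Ω
P = I²R = (15.9)² × 5.242 = 1330 W

1330 W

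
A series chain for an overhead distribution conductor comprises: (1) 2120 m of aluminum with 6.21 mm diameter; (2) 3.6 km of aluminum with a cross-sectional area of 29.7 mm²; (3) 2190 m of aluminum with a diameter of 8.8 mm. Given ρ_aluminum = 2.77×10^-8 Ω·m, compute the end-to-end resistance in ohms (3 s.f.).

Seg 1: A = π(d/2)² = π(3.1050e-03 m)² = 3.029e-05 m²
R_1 = (2.77×10^-8)(2120)/(3.029e-05) = 1.939 Ω
Seg 2: A = 29.7 mm² = 2.970e-05 m²
R_2 = (2.77×10^-8)(3600)/(2.970e-05) = 3.358 Ω
Seg 3: A = π(d/2)² = π(4.4000e-03 m)² = 6.082e-05 m²
R_3 = (2.77×10^-8)(2190)/(6.082e-05) = 0.9974 Ω
R_total = R_1 + R_2 + R_3 = 6.29 Ω

6.29 Ω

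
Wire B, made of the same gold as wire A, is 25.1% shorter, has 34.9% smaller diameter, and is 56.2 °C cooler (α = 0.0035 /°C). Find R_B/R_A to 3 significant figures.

R ∝ ρL/d² with ρ ∝ (1+αΔT), so R_B/R_A = (1 − 25.1/100) × (1 − 34.9/100)⁻² × (1 − 0.0035×56.2)
= 0.749 × 2.36 × 0.8033 = 1.42

1.42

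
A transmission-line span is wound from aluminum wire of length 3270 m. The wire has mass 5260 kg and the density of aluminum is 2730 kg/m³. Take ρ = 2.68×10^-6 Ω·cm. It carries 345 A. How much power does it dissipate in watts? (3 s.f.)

ρ = 2.68×10^-6 Ω·cm = 2.68×10^-8 Ω·m
A = m/(density·L) = 5260/(2730×3270) = 5.8922e-04 m²
R = ρL/A = (2.68×10^-8)(3270)/(5.8922e-04) = 0.1487 Ω
P = I²R = (345)² × 0.1487 = 17700 W

17700 W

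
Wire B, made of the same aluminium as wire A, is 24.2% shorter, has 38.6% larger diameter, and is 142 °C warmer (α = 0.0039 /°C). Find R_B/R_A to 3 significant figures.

0.613

R ∝ ρL/d² with ρ ∝ (1+αΔT), so R_B/R_A = (1 − 24.2/100) × (1 + 38.6/100)⁻² × (1 + 0.0039×142)
= 0.758 × 0.5206 × 1.554 = 0.613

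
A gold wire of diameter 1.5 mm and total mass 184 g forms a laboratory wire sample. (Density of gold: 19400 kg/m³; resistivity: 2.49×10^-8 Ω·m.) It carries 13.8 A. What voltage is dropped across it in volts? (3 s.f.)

1.04 V

A = π(d/2)² = π(7.5000e-04 m)² = 1.7671e-06 m²
L = m/(density·A) = 0.184/(19400×1.7671e-06) = 5.367 m
R = ρL/A = (2.49×10^-8)(5.367)/(1.7671e-06) = 0.07563 Ω
V = IR = 13.8 × 0.07563 = 1.04 V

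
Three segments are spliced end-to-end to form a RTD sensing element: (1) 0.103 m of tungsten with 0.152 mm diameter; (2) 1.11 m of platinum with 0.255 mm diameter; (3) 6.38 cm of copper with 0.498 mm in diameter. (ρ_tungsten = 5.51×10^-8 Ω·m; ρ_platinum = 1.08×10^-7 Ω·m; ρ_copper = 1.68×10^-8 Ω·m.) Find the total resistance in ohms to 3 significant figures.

Seg 1: A = π(d/2)² = π(7.6000e-05 m)² = 1.815e-08 m²
R_1 = (5.51×10^-8)(0.103)/(1.815e-08) = 0.3128 Ω
Seg 2: A = π(d/2)² = π(1.2750e-04 m)² = 5.107e-08 m²
R_2 = (1.08×10^-7)(1.11)/(5.107e-08) = 2.347 Ω
Seg 3: A = π(d/2)² = π(2.4900e-04 m)² = 1.948e-07 m²
R_3 = (1.68×10^-8)(0.0638)/(1.948e-07) = 0.005503 Ω
R_total = R_1 + R_2 + R_3 = 2.67 Ω

2.67 Ω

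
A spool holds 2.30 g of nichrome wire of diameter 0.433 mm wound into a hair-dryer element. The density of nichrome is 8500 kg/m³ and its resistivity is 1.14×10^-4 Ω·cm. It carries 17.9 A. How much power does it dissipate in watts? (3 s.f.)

ρ = 1.14×10^-4 Ω·cm = 1.14×10^-6 Ω·m
A = π(d/2)² = π(2.1650e-04 m)² = 1.4725e-07 m²
L = m/(density·A) = 0.0023/(8500×1.4725e-07) = 1.838 m
R = ρL/A = (1.14×10^-6)(1.838)/(1.4725e-07) = 14.23 Ω
P = I²R = (17.9)² × 14.23 = 4560 W

4560 W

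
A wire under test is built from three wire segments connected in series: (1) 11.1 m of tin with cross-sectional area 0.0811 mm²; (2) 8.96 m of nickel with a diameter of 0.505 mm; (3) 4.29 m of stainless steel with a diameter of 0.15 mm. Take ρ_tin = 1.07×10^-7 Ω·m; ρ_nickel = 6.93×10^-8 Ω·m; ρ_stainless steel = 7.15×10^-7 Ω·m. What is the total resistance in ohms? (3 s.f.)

191 Ω

Seg 1: A = 0.0811 mm² = 8.110e-08 m²
R_1 = (1.07×10^-7)(11.1)/(8.110e-08) = 14.64 Ω
Seg 2: A = π(d/2)² = π(2.5250e-04 m)² = 2.003e-07 m²
R_2 = (6.93×10^-8)(8.96)/(2.003e-07) = 3.1 Ω
Seg 3: A = π(d/2)² = π(7.5000e-05 m)² = 1.767e-08 m²
R_3 = (7.15×10^-7)(4.29)/(1.767e-08) = 173.6 Ω
R_total = R_1 + R_2 + R_3 = 191 Ω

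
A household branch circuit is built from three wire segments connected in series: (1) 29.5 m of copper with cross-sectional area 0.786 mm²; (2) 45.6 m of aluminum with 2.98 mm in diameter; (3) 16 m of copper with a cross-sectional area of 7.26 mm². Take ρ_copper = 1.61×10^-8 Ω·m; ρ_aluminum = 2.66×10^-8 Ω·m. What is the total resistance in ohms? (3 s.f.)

Seg 1: A = 0.786 mm² = 7.860e-07 m²
R_1 = (1.61×10^-8)(29.5)/(7.860e-07) = 0.6043 Ω
Seg 2: A = π(d/2)² = π(1.4900e-03 m)² = 6.975e-06 m²
R_2 = (2.66×10^-8)(45.6)/(6.975e-06) = 0.1739 Ω
Seg 3: A = 7.26 mm² = 7.260e-06 m²
R_3 = (1.61×10^-8)(16)/(7.260e-06) = 0.03548 Ω
R_total = R_1 + R_2 + R_3 = 0.814 Ω

0.814 Ω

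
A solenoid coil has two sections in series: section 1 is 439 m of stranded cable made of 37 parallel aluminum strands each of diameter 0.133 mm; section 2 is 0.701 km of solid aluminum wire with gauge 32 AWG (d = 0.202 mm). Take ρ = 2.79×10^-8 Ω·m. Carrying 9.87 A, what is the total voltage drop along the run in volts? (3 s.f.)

Section 1: A_strand = π(6.6500e-05)² = 1.389e-08 m²; R₁ = ρL/(N·A_s) = (2.79×10^-8)(439)/(37×1.389e-08) = 23.83 Ω
Section 2: A = π(0.202/2 mm)² = π(1.0100e-04 m)² = 3.205e-08 m²
R₂ = (2.79×10^-8)(701)/(3.205e-08) = 610.3 Ω
R = R₁ + R₂ = 634.1 Ω
V = IR = 9.87 × 634.1 = 6260 V

6260 V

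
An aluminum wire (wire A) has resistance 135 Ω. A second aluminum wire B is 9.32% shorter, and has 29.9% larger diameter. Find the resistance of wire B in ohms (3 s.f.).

72.5 Ω

R ∝ L/d², so R_B/R_A = (1 − 9.32/100) × (1 + 29.9/100)⁻²
= 0.9068 × 0.5926 = 0.5374
R_B = 0.5374 × 135 = 72.5 Ω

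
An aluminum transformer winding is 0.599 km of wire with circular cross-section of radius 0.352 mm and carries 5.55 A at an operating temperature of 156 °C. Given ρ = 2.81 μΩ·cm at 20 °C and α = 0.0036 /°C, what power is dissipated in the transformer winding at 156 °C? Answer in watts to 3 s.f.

1980 W

ρ = 2.81 μΩ·cm = 2.81×10^-8 Ω·m
A = πr² = π(3.5200e-04 m)² = 3.893e-07 m²
R₍20₎ = ρL/A = (2.81×10^-8)(599)/(3.893e-07) = 43.24 Ω
R₍156₎ = R₍20₎(1 + αΔT) = 43.24 × (1 + 0.0036×136) = 64.41 Ω
P = I²R = (5.55)² × 64.41 = 1980 W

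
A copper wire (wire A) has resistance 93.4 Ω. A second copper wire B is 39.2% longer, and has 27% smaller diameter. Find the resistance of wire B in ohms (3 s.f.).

244 Ω

R ∝ L/d², so R_B/R_A = (1 + 39.2/100) × (1 − 27/100)⁻²
= 1.392 × 1.877 = 2.612
R_B = 2.612 × 93.4 = 244 Ω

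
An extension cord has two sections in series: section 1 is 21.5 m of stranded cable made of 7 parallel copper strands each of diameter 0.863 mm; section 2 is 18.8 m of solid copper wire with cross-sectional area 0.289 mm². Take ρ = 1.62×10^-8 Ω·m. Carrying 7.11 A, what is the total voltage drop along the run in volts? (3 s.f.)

Section 1: A_strand = π(4.3150e-04)² = 5.849e-07 m²; R₁ = ρL/(N·A_s) = (1.62×10^-8)(21.5)/(7×5.849e-07) = 0.08506 Ω
Section 2: A = 0.289 mm² = 2.890e-07 m²
R₂ = (1.62×10^-8)(18.8)/(2.890e-07) = 1.054 Ω
R = R₁ + R₂ = 1.139 Ω
V = IR = 7.11 × 1.139 = 8.10 V

8.10 V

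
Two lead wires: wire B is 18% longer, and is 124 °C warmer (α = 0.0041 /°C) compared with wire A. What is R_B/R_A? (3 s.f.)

1.78

R ∝ ρL/d² with ρ ∝ (1+αΔT), so R_B/R_A = (1 + 18/100) × (1 + 0.0041×124)
= 1.18 × 1.508 = 1.78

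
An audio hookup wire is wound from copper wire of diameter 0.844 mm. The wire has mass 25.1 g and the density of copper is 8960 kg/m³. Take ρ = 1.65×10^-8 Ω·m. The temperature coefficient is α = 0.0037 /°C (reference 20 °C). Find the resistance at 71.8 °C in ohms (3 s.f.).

A = π(d/2)² = π(4.2200e-04 m)² = 5.5947e-07 m²
L = m/(density·A) = 0.0251/(8960×5.5947e-07) = 5.007 m
R = ρL/A = (1.65×10^-8)(5.007)/(5.5947e-07) = 0.1477 Ω
R(71.8 °C) = 0.1477 × (1 + 0.0037×51.8) = 0.176 Ω

0.176 Ω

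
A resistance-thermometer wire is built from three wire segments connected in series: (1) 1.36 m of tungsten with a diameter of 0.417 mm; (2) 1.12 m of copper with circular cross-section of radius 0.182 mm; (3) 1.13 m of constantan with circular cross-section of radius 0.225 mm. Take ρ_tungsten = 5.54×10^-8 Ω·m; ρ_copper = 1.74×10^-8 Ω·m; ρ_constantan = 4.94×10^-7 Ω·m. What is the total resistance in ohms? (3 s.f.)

4.25 Ω

Seg 1: A = π(d/2)² = π(2.0850e-04 m)² = 1.366e-07 m²
R_1 = (5.54×10^-8)(1.36)/(1.366e-07) = 0.5517 Ω
Seg 2: A = πr² = π(1.8200e-04 m)² = 1.041e-07 m²
R_2 = (1.74×10^-8)(1.12)/(1.041e-07) = 0.1873 Ω
Seg 3: A = πr² = π(2.2500e-04 m)² = 1.590e-07 m²
R_3 = (4.94×10^-7)(1.13)/(1.590e-07) = 3.51 Ω
R_total = R_1 + R_2 + R_3 = 4.25 Ω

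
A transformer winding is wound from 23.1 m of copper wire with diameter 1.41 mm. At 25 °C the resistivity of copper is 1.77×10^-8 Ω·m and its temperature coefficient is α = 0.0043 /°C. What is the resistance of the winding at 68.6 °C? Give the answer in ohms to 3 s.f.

A = π(d/2)² = π(7.0500e-04 m)² = 1.561e-06 m²
R₍25°C₎ = ρL/A = (1.77×10^-8)(23.1)/(1.561e-06) = 0.2619 Ω
R = R₀(1 + αΔT) = 0.2619(1 + 0.0043×43.6) = 0.311 Ω

0.311 Ω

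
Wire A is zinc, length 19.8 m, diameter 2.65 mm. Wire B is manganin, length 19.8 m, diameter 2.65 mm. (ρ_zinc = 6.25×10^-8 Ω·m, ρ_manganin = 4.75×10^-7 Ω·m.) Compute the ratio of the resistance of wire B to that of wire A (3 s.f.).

7.60

R ∝ ρL/d², so R_B/R_A = (ρ_B/ρ_A)
= (4.75×10^-7/6.25×10^-8) = 7.60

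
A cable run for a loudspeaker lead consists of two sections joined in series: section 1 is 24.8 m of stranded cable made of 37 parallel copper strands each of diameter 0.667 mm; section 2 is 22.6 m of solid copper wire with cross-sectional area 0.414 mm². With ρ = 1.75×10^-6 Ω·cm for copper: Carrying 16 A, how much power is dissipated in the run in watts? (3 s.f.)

ρ = 1.75×10^-6 Ω·cm = 1.75×10^-8 Ω·m
Section 1: A_strand = π(3.3350e-04)² = 3.494e-07 m²; R₁ = ρL/(N·A_s) = (1.75×10^-8)(24.8)/(37×3.494e-07) = 0.03357 Ω
Section 2: A = 0.414 mm² = 4.140e-07 m²
R₂ = (1.75×10^-8)(22.6)/(4.140e-07) = 0.9553 Ω
R = R₁ + R₂ = 0.9889 Ω
P = I²R = (16)² × 0.9889 = 253 W

253 W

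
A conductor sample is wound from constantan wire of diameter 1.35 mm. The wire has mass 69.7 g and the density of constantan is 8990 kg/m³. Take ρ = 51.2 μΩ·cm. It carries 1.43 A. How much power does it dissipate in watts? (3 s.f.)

ρ = 51.2 μΩ·cm = 5.12×10^-7 Ω·m
A = π(d/2)² = π(6.7500e-04 m)² = 1.4314e-06 m²
L = m/(density·A) = 0.0697/(8990×1.4314e-06) = 5.416 m
R = ρL/A = (5.12×10^-7)(5.416)/(1.4314e-06) = 1.937 Ω
P = I²R = (1.43)² × 1.937 = 3.96 W

3.96 W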